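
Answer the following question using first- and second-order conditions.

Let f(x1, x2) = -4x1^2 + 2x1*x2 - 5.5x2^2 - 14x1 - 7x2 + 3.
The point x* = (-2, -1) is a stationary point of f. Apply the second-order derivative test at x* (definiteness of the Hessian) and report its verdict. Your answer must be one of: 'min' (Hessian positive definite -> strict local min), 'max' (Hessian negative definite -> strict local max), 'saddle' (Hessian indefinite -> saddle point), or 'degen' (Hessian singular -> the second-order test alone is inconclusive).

Compute the Hessian H = grad^2 f:
  H = [[-8, 2], [2, -11]]
Verify stationarity: grad f(x*) = H x* + g = (0, 0).
Eigenvalues of H: -12, -7.
Both eigenvalues < 0, so H is negative definite -> x* is a strict local max.

max


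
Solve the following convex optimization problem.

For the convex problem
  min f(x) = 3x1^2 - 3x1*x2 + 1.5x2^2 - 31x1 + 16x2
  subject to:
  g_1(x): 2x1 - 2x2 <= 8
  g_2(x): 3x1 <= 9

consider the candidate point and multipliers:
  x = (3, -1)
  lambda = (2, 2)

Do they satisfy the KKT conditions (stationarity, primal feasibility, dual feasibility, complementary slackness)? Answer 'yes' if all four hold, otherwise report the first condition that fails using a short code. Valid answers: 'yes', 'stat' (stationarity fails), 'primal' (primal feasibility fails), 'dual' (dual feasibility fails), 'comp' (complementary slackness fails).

Gradient of f: grad f(x) = Q x + c = (-10, 4)
Constraint values g_i(x) = a_i^T x - b_i:
  g_1((3, -1)) = 0
  g_2((3, -1)) = 0
Stationarity residual: grad f(x) + sum_i lambda_i a_i = (0, 0)
  -> stationarity OK
Primal feasibility (all g_i <= 0): OK
Dual feasibility (all lambda_i >= 0): OK
Complementary slackness (lambda_i * g_i(x) = 0 for all i): OK

Verdict: yes, KKT holds.

yes


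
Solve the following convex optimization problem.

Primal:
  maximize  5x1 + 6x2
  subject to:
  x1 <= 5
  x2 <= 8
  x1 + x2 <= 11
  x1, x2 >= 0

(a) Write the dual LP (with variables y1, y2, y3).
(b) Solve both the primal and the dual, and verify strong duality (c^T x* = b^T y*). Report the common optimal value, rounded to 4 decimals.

The standard primal-dual pair for 'max c^T x s.t. A x <= b, x >= 0' is:
  Dual:  min b^T y  s.t.  A^T y >= c,  y >= 0.

So the dual LP is:
  minimize  5y1 + 8y2 + 11y3
  subject to:
    y1 + y3 >= 5
    y2 + y3 >= 6
    y1, y2, y3 >= 0

Solving the primal: x* = (3, 8).
  primal value c^T x* = 63.
Solving the dual: y* = (0, 1, 5).
  dual value b^T y* = 63.
Strong duality: c^T x* = b^T y*. Confirmed.

63


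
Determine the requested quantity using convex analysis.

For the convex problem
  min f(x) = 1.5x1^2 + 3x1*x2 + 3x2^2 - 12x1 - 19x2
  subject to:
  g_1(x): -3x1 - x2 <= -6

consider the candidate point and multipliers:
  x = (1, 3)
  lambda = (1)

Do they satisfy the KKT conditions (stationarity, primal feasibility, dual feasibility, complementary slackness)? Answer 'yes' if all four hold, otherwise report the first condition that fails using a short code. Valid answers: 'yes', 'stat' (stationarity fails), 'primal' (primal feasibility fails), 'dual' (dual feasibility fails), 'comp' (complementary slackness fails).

Gradient of f: grad f(x) = Q x + c = (0, 2)
Constraint values g_i(x) = a_i^T x - b_i:
  g_1((1, 3)) = 0
Stationarity residual: grad f(x) + sum_i lambda_i a_i = (-3, 1)
  -> stationarity FAILS
Primal feasibility (all g_i <= 0): OK
Dual feasibility (all lambda_i >= 0): OK
Complementary slackness (lambda_i * g_i(x) = 0 for all i): OK

Verdict: the first failing condition is stationarity -> stat.

stat


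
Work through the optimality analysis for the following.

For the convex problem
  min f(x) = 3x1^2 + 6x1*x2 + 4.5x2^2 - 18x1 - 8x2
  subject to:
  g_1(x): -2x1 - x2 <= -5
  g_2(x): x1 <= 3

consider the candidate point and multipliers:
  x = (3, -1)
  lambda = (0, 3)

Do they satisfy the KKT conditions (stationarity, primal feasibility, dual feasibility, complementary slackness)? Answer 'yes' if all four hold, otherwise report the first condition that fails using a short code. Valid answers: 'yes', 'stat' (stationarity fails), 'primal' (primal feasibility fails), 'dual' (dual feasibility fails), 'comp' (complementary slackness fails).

Gradient of f: grad f(x) = Q x + c = (-6, 1)
Constraint values g_i(x) = a_i^T x - b_i:
  g_1((3, -1)) = 0
  g_2((3, -1)) = 0
Stationarity residual: grad f(x) + sum_i lambda_i a_i = (-3, 1)
  -> stationarity FAILS
Primal feasibility (all g_i <= 0): OK
Dual feasibility (all lambda_i >= 0): OK
Complementary slackness (lambda_i * g_i(x) = 0 for all i): OK

Verdict: the first failing condition is stationarity -> stat.

stat


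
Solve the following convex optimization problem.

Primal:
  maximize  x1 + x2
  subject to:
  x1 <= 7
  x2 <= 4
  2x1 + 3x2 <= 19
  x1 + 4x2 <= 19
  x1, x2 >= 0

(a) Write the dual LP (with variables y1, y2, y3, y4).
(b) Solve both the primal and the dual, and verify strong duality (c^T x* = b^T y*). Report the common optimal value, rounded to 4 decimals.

The standard primal-dual pair for 'max c^T x s.t. A x <= b, x >= 0' is:
  Dual:  min b^T y  s.t.  A^T y >= c,  y >= 0.

So the dual LP is:
  minimize  7y1 + 4y2 + 19y3 + 19y4
  subject to:
    y1 + 2y3 + y4 >= 1
    y2 + 3y3 + 4y4 >= 1
    y1, y2, y3, y4 >= 0

Solving the primal: x* = (7, 1.6667).
  primal value c^T x* = 8.6667.
Solving the dual: y* = (0.3333, 0, 0.3333, 0).
  dual value b^T y* = 8.6667.
Strong duality: c^T x* = b^T y*. Confirmed.

8.6667


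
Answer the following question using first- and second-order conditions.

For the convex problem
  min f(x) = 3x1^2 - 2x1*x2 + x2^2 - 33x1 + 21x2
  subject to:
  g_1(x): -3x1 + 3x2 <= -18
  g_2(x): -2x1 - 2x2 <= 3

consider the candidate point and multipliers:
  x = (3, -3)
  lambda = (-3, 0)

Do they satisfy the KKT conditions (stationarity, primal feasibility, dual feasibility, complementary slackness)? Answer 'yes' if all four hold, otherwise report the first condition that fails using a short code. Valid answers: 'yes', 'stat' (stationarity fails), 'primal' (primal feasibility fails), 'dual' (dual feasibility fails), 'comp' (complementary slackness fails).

Gradient of f: grad f(x) = Q x + c = (-9, 9)
Constraint values g_i(x) = a_i^T x - b_i:
  g_1((3, -3)) = 0
  g_2((3, -3)) = -3
Stationarity residual: grad f(x) + sum_i lambda_i a_i = (0, 0)
  -> stationarity OK
Primal feasibility (all g_i <= 0): OK
Dual feasibility (all lambda_i >= 0): FAILS
Complementary slackness (lambda_i * g_i(x) = 0 for all i): OK

Verdict: the first failing condition is dual_feasibility -> dual.

dual


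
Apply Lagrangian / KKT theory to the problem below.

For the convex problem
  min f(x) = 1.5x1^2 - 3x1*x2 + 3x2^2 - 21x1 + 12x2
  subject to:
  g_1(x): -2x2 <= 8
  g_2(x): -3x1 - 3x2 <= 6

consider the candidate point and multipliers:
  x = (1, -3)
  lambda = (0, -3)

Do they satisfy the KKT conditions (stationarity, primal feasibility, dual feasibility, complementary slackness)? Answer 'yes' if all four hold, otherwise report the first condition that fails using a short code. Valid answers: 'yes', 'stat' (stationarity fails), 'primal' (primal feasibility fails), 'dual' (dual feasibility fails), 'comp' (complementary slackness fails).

Gradient of f: grad f(x) = Q x + c = (-9, -9)
Constraint values g_i(x) = a_i^T x - b_i:
  g_1((1, -3)) = -2
  g_2((1, -3)) = 0
Stationarity residual: grad f(x) + sum_i lambda_i a_i = (0, 0)
  -> stationarity OK
Primal feasibility (all g_i <= 0): OK
Dual feasibility (all lambda_i >= 0): FAILS
Complementary slackness (lambda_i * g_i(x) = 0 for all i): OK

Verdict: the first failing condition is dual_feasibility -> dual.

dual


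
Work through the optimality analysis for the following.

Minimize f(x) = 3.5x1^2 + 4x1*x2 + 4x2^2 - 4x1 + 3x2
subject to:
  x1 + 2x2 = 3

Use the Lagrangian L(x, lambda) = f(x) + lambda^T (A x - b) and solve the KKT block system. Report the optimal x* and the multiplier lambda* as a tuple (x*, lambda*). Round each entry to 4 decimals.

Form the Lagrangian:
  L(x, lambda) = (1/2) x^T Q x + c^T x + lambda^T (A x - b)
Stationarity (grad_x L = 0): Q x + c + A^T lambda = 0.
Primal feasibility: A x = b.

This gives the KKT block system:
  [ Q   A^T ] [ x     ]   [-c ]
  [ A    0  ] [ lambda ] = [ b ]

Solving the linear system:
  x*      = (1.1, 0.95)
  lambda* = (-7.5)
  f(x*)   = 10.475

x* = (1.1, 0.95), lambda* = (-7.5)


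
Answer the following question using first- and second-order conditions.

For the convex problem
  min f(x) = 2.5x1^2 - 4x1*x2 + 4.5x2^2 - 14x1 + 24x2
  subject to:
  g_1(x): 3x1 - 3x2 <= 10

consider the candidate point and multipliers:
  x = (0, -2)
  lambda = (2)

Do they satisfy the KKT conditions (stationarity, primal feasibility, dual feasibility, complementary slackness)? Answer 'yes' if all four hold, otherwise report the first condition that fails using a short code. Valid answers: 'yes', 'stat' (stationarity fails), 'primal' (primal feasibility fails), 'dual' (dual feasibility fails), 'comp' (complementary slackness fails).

Gradient of f: grad f(x) = Q x + c = (-6, 6)
Constraint values g_i(x) = a_i^T x - b_i:
  g_1((0, -2)) = -4
Stationarity residual: grad f(x) + sum_i lambda_i a_i = (0, 0)
  -> stationarity OK
Primal feasibility (all g_i <= 0): OK
Dual feasibility (all lambda_i >= 0): OK
Complementary slackness (lambda_i * g_i(x) = 0 for all i): FAILS

Verdict: the first failing condition is complementary_slackness -> comp.

comp


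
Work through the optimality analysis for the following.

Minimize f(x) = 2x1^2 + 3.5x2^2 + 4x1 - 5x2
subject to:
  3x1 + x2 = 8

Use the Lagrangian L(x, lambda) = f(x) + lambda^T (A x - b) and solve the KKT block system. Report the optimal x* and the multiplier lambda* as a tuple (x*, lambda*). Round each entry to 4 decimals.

Form the Lagrangian:
  L(x, lambda) = (1/2) x^T Q x + c^T x + lambda^T (A x - b)
Stationarity (grad_x L = 0): Q x + c + A^T lambda = 0.
Primal feasibility: A x = b.

This gives the KKT block system:
  [ Q   A^T ] [ x     ]   [-c ]
  [ A    0  ] [ lambda ] = [ b ]

Solving the linear system:
  x*      = (2.2239, 1.3284)
  lambda* = (-4.2985)
  f(x*)   = 18.3209

x* = (2.2239, 1.3284), lambda* = (-4.2985)


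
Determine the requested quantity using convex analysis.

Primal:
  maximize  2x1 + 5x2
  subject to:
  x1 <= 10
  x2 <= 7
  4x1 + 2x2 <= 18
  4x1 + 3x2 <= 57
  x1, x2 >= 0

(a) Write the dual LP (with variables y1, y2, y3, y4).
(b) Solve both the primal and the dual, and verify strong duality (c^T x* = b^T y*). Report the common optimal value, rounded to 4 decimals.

The standard primal-dual pair for 'max c^T x s.t. A x <= b, x >= 0' is:
  Dual:  min b^T y  s.t.  A^T y >= c,  y >= 0.

So the dual LP is:
  minimize  10y1 + 7y2 + 18y3 + 57y4
  subject to:
    y1 + 4y3 + 4y4 >= 2
    y2 + 2y3 + 3y4 >= 5
    y1, y2, y3, y4 >= 0

Solving the primal: x* = (1, 7).
  primal value c^T x* = 37.
Solving the dual: y* = (0, 4, 0.5, 0).
  dual value b^T y* = 37.
Strong duality: c^T x* = b^T y*. Confirmed.

37


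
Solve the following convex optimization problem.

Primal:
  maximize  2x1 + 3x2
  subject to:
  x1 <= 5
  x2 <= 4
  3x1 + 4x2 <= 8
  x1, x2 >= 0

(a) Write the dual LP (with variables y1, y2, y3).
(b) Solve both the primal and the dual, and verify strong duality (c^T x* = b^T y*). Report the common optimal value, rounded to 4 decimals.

The standard primal-dual pair for 'max c^T x s.t. A x <= b, x >= 0' is:
  Dual:  min b^T y  s.t.  A^T y >= c,  y >= 0.

So the dual LP is:
  minimize  5y1 + 4y2 + 8y3
  subject to:
    y1 + 3y3 >= 2
    y2 + 4y3 >= 3
    y1, y2, y3 >= 0

Solving the primal: x* = (0, 2).
  primal value c^T x* = 6.
Solving the dual: y* = (0, 0, 0.75).
  dual value b^T y* = 6.
Strong duality: c^T x* = b^T y*. Confirmed.

6


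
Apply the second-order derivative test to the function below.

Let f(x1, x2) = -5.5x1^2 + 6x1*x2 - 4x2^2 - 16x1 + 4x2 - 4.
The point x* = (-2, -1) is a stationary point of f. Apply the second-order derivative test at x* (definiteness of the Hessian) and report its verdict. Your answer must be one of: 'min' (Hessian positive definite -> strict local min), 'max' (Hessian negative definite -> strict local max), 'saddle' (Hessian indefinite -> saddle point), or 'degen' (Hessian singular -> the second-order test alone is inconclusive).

Compute the Hessian H = grad^2 f:
  H = [[-11, 6], [6, -8]]
Verify stationarity: grad f(x*) = H x* + g = (0, 0).
Eigenvalues of H: -15.6847, -3.3153.
Both eigenvalues < 0, so H is negative definite -> x* is a strict local max.

max


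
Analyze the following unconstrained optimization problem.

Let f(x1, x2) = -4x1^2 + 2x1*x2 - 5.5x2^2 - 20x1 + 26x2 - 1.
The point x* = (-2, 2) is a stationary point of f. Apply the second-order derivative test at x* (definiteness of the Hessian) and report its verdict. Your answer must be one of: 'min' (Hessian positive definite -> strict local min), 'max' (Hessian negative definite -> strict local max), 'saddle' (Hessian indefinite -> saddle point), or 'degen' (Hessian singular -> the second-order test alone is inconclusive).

Compute the Hessian H = grad^2 f:
  H = [[-8, 2], [2, -11]]
Verify stationarity: grad f(x*) = H x* + g = (0, 0).
Eigenvalues of H: -12, -7.
Both eigenvalues < 0, so H is negative definite -> x* is a strict local max.

max


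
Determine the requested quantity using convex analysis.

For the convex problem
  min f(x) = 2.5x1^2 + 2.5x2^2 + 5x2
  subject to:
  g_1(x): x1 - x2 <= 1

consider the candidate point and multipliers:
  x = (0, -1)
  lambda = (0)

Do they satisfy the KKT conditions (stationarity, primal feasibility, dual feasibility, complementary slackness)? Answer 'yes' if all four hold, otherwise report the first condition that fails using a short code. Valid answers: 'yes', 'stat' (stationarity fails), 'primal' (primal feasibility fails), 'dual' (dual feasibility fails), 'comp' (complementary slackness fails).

Gradient of f: grad f(x) = Q x + c = (0, 0)
Constraint values g_i(x) = a_i^T x - b_i:
  g_1((0, -1)) = 0
Stationarity residual: grad f(x) + sum_i lambda_i a_i = (0, 0)
  -> stationarity OK
Primal feasibility (all g_i <= 0): OK
Dual feasibility (all lambda_i >= 0): OK
Complementary slackness (lambda_i * g_i(x) = 0 for all i): OK

Verdict: yes, KKT holds.

yes


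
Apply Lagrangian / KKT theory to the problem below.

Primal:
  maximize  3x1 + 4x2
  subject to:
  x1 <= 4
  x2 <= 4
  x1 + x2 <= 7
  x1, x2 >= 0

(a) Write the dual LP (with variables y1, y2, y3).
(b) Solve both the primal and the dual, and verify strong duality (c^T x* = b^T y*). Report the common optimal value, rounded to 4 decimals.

The standard primal-dual pair for 'max c^T x s.t. A x <= b, x >= 0' is:
  Dual:  min b^T y  s.t.  A^T y >= c,  y >= 0.

So the dual LP is:
  minimize  4y1 + 4y2 + 7y3
  subject to:
    y1 + y3 >= 3
    y2 + y3 >= 4
    y1, y2, y3 >= 0

Solving the primal: x* = (3, 4).
  primal value c^T x* = 25.
Solving the dual: y* = (0, 1, 3).
  dual value b^T y* = 25.
Strong duality: c^T x* = b^T y*. Confirmed.

25


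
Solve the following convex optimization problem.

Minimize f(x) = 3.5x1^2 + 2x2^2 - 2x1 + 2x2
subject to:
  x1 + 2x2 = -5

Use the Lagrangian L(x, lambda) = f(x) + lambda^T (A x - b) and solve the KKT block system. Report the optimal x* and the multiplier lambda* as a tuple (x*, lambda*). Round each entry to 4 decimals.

Form the Lagrangian:
  L(x, lambda) = (1/2) x^T Q x + c^T x + lambda^T (A x - b)
Stationarity (grad_x L = 0): Q x + c + A^T lambda = 0.
Primal feasibility: A x = b.

This gives the KKT block system:
  [ Q   A^T ] [ x     ]   [-c ]
  [ A    0  ] [ lambda ] = [ b ]

Solving the linear system:
  x*      = (-0.25, -2.375)
  lambda* = (3.75)
  f(x*)   = 7.25

x* = (-0.25, -2.375), lambda* = (3.75)


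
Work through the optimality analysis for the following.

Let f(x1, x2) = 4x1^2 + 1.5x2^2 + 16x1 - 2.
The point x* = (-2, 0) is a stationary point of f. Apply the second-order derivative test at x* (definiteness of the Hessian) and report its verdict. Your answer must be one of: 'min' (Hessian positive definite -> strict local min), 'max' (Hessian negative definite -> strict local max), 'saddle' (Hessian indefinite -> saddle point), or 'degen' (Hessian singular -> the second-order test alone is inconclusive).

Compute the Hessian H = grad^2 f:
  H = [[8, 0], [0, 3]]
Verify stationarity: grad f(x*) = H x* + g = (0, 0).
Eigenvalues of H: 3, 8.
Both eigenvalues > 0, so H is positive definite -> x* is a strict local min.

min


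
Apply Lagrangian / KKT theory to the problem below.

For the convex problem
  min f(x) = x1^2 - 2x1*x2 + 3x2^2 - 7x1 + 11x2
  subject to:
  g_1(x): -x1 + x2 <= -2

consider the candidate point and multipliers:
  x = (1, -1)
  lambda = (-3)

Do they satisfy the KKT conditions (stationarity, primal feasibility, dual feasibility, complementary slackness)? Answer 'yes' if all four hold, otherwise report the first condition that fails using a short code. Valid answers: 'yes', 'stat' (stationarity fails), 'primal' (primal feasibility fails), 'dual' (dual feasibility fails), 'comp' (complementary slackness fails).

Gradient of f: grad f(x) = Q x + c = (-3, 3)
Constraint values g_i(x) = a_i^T x - b_i:
  g_1((1, -1)) = 0
Stationarity residual: grad f(x) + sum_i lambda_i a_i = (0, 0)
  -> stationarity OK
Primal feasibility (all g_i <= 0): OK
Dual feasibility (all lambda_i >= 0): FAILS
Complementary slackness (lambda_i * g_i(x) = 0 for all i): OK

Verdict: the first failing condition is dual_feasibility -> dual.

dual


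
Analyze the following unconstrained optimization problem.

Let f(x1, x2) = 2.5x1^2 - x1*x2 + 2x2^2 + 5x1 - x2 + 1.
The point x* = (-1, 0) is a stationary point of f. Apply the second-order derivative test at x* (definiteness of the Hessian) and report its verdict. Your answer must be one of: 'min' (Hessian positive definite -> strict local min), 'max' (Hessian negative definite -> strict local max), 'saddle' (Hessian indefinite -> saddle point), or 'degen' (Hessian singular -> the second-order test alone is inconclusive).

Compute the Hessian H = grad^2 f:
  H = [[5, -1], [-1, 4]]
Verify stationarity: grad f(x*) = H x* + g = (0, 0).
Eigenvalues of H: 3.382, 5.618.
Both eigenvalues > 0, so H is positive definite -> x* is a strict local min.

min


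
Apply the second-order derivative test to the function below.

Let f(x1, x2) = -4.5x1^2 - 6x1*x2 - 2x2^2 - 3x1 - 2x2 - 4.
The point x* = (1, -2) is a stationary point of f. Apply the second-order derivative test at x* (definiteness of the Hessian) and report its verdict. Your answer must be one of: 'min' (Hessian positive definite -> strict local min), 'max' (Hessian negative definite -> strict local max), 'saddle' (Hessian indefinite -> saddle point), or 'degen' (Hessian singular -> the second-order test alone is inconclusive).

Compute the Hessian H = grad^2 f:
  H = [[-9, -6], [-6, -4]]
Verify stationarity: grad f(x*) = H x* + g = (0, 0).
Eigenvalues of H: -13, 0.
H has a zero eigenvalue (singular; negative semidefinite but not definite), so H is neither positive definite, negative definite, nor indefinite. The second-order test alone is inconclusive -> degen.
(Indeed, f is constant along the null direction of H through x*, so x* is not a strict local extremum.)

degen


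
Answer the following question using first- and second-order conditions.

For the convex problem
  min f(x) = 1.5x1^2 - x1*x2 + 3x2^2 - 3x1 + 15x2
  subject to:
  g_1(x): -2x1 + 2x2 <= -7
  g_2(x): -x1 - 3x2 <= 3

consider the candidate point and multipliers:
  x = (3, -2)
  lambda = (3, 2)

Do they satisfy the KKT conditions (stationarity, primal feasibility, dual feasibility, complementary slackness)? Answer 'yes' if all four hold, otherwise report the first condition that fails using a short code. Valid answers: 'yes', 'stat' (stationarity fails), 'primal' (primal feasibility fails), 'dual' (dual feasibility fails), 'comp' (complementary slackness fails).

Gradient of f: grad f(x) = Q x + c = (8, 0)
Constraint values g_i(x) = a_i^T x - b_i:
  g_1((3, -2)) = -3
  g_2((3, -2)) = 0
Stationarity residual: grad f(x) + sum_i lambda_i a_i = (0, 0)
  -> stationarity OK
Primal feasibility (all g_i <= 0): OK
Dual feasibility (all lambda_i >= 0): OK
Complementary slackness (lambda_i * g_i(x) = 0 for all i): FAILS

Verdict: the first failing condition is complementary_slackness -> comp.

comp


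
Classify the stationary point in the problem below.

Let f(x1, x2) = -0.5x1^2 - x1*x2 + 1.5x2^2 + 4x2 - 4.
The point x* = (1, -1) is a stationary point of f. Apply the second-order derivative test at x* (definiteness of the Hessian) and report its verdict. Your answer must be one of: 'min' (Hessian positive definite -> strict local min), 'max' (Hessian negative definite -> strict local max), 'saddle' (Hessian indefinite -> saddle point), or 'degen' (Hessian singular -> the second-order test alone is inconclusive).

Compute the Hessian H = grad^2 f:
  H = [[-1, -1], [-1, 3]]
Verify stationarity: grad f(x*) = H x* + g = (0, 0).
Eigenvalues of H: -1.2361, 3.2361.
Eigenvalues have mixed signs, so H is indefinite -> x* is a saddle point.

saddle


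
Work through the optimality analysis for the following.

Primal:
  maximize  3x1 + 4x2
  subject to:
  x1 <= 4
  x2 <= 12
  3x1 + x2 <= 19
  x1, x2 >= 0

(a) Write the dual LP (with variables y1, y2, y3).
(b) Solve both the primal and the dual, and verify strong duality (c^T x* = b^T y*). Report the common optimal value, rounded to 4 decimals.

The standard primal-dual pair for 'max c^T x s.t. A x <= b, x >= 0' is:
  Dual:  min b^T y  s.t.  A^T y >= c,  y >= 0.

So the dual LP is:
  minimize  4y1 + 12y2 + 19y3
  subject to:
    y1 + 3y3 >= 3
    y2 + y3 >= 4
    y1, y2, y3 >= 0

Solving the primal: x* = (2.3333, 12).
  primal value c^T x* = 55.
Solving the dual: y* = (0, 3, 1).
  dual value b^T y* = 55.
Strong duality: c^T x* = b^T y*. Confirmed.

55


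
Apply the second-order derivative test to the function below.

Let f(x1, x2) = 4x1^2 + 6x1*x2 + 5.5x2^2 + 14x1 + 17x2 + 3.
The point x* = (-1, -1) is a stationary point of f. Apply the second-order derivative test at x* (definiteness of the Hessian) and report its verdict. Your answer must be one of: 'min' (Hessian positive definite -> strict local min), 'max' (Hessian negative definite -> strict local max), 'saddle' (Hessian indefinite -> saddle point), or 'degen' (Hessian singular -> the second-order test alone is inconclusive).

Compute the Hessian H = grad^2 f:
  H = [[8, 6], [6, 11]]
Verify stationarity: grad f(x*) = H x* + g = (0, 0).
Eigenvalues of H: 3.3153, 15.6847.
Both eigenvalues > 0, so H is positive definite -> x* is a strict local min.

min


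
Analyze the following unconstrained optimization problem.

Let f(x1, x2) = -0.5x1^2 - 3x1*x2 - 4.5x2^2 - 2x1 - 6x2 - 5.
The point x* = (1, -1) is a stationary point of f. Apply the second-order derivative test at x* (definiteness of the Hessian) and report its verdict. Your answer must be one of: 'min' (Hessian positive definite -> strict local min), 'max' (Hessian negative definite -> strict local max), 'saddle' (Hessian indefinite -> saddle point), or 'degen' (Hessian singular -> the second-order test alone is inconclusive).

Compute the Hessian H = grad^2 f:
  H = [[-1, -3], [-3, -9]]
Verify stationarity: grad f(x*) = H x* + g = (0, 0).
Eigenvalues of H: -10, 0.
H has a zero eigenvalue (singular; negative semidefinite but not definite), so H is neither positive definite, negative definite, nor indefinite. The second-order test alone is inconclusive -> degen.
(Indeed, f is constant along the null direction of H through x*, so x* is not a strict local extremum.)

degen


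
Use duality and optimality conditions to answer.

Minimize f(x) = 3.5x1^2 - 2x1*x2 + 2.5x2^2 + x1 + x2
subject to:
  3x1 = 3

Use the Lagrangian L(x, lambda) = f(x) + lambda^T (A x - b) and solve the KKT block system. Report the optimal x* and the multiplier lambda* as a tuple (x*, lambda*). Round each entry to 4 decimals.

Form the Lagrangian:
  L(x, lambda) = (1/2) x^T Q x + c^T x + lambda^T (A x - b)
Stationarity (grad_x L = 0): Q x + c + A^T lambda = 0.
Primal feasibility: A x = b.

This gives the KKT block system:
  [ Q   A^T ] [ x     ]   [-c ]
  [ A    0  ] [ lambda ] = [ b ]

Solving the linear system:
  x*      = (1, 0.2)
  lambda* = (-2.5333)
  f(x*)   = 4.4

x* = (1, 0.2), lambda* = (-2.5333)


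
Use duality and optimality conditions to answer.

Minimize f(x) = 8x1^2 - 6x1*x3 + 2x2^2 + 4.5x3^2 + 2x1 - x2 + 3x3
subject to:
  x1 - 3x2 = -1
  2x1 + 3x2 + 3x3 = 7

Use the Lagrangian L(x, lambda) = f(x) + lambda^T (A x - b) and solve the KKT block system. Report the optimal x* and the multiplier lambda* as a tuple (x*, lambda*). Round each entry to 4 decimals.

Form the Lagrangian:
  L(x, lambda) = (1/2) x^T Q x + c^T x + lambda^T (A x - b)
Stationarity (grad_x L = 0): Q x + c + A^T lambda = 0.
Primal feasibility: A x = b.

This gives the KKT block system:
  [ Q   A^T ] [ x     ]   [-c ]
  [ A    0  ] [ lambda ] = [ b ]

Solving the linear system:
  x*      = (0.8249, 0.6083, 1.1751)
  lambda* = (-2.3976, -2.8754)
  f(x*)   = 11.1484

x* = (0.8249, 0.6083, 1.1751), lambda* = (-2.3976, -2.8754)


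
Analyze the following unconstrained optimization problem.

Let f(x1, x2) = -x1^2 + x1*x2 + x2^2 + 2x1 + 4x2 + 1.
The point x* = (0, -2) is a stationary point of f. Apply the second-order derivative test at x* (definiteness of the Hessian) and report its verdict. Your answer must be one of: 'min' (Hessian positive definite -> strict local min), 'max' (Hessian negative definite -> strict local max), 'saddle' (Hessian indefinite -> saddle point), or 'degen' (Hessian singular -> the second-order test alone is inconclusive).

Compute the Hessian H = grad^2 f:
  H = [[-2, 1], [1, 2]]
Verify stationarity: grad f(x*) = H x* + g = (0, 0).
Eigenvalues of H: -2.2361, 2.2361.
Eigenvalues have mixed signs, so H is indefinite -> x* is a saddle point.

saddle


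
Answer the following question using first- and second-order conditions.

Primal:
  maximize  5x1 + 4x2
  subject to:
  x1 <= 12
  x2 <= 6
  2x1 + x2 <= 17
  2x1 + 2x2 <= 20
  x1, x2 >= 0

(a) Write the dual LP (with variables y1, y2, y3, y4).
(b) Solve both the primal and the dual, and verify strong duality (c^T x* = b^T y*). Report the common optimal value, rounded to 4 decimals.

The standard primal-dual pair for 'max c^T x s.t. A x <= b, x >= 0' is:
  Dual:  min b^T y  s.t.  A^T y >= c,  y >= 0.

So the dual LP is:
  minimize  12y1 + 6y2 + 17y3 + 20y4
  subject to:
    y1 + 2y3 + 2y4 >= 5
    y2 + y3 + 2y4 >= 4
    y1, y2, y3, y4 >= 0

Solving the primal: x* = (7, 3).
  primal value c^T x* = 47.
Solving the dual: y* = (0, 0, 1, 1.5).
  dual value b^T y* = 47.
Strong duality: c^T x* = b^T y*. Confirmed.

47


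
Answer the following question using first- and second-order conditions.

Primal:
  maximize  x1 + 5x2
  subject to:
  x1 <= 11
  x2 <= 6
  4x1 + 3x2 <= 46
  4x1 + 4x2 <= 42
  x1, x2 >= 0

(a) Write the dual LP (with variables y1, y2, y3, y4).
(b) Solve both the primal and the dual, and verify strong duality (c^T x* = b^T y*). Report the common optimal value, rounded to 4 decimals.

The standard primal-dual pair for 'max c^T x s.t. A x <= b, x >= 0' is:
  Dual:  min b^T y  s.t.  A^T y >= c,  y >= 0.

So the dual LP is:
  minimize  11y1 + 6y2 + 46y3 + 42y4
  subject to:
    y1 + 4y3 + 4y4 >= 1
    y2 + 3y3 + 4y4 >= 5
    y1, y2, y3, y4 >= 0

Solving the primal: x* = (4.5, 6).
  primal value c^T x* = 34.5.
Solving the dual: y* = (0, 4, 0, 0.25).
  dual value b^T y* = 34.5.
Strong duality: c^T x* = b^T y*. Confirmed.

34.5


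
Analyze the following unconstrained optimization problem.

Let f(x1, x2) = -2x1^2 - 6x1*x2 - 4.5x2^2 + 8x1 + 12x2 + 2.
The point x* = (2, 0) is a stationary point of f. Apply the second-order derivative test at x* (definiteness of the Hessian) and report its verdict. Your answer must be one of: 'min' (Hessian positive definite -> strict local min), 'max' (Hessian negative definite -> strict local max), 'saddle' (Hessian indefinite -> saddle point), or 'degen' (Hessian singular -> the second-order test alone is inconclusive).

Compute the Hessian H = grad^2 f:
  H = [[-4, -6], [-6, -9]]
Verify stationarity: grad f(x*) = H x* + g = (0, 0).
Eigenvalues of H: -13, 0.
H has a zero eigenvalue (singular; negative semidefinite but not definite), so H is neither positive definite, negative definite, nor indefinite. The second-order test alone is inconclusive -> degen.
(Indeed, f is constant along the null direction of H through x*, so x* is not a strict local extremum.)

degen


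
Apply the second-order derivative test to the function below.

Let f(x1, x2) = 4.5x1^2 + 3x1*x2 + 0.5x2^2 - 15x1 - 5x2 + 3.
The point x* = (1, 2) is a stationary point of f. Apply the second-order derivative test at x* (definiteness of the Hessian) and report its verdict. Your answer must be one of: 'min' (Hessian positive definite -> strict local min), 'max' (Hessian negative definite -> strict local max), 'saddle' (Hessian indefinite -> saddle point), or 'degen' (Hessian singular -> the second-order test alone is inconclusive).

Compute the Hessian H = grad^2 f:
  H = [[9, 3], [3, 1]]
Verify stationarity: grad f(x*) = H x* + g = (0, 0).
Eigenvalues of H: 0, 10.
H has a zero eigenvalue (singular; positive semidefinite but not definite), so H is neither positive definite, negative definite, nor indefinite. The second-order test alone is inconclusive -> degen.
(Indeed, f is constant along the null direction of H through x*, so x* is not a strict local extremum.)

degen


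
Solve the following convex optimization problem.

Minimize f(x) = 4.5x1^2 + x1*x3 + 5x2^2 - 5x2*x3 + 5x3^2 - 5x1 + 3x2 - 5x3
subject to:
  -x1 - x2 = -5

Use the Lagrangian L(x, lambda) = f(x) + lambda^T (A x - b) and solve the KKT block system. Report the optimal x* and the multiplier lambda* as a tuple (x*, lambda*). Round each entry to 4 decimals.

Form the Lagrangian:
  L(x, lambda) = (1/2) x^T Q x + c^T x + lambda^T (A x - b)
Stationarity (grad_x L = 0): Q x + c + A^T lambda = 0.
Primal feasibility: A x = b.

This gives the KKT block system:
  [ Q   A^T ] [ x     ]   [-c ]
  [ A    0  ] [ lambda ] = [ b ]

Solving the linear system:
  x*      = (2.5974, 2.4026, 1.4416)
  lambda* = (19.8182)
  f(x*)   = 43.0519

x* = (2.5974, 2.4026, 1.4416), lambda* = (19.8182)


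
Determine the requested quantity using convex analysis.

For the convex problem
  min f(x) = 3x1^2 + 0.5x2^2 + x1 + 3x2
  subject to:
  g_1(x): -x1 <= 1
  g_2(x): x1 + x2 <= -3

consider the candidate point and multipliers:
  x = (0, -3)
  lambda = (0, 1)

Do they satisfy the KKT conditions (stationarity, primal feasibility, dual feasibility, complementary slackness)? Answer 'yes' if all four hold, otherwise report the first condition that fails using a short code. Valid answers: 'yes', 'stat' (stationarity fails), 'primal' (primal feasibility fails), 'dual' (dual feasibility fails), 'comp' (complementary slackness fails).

Gradient of f: grad f(x) = Q x + c = (1, 0)
Constraint values g_i(x) = a_i^T x - b_i:
  g_1((0, -3)) = -1
  g_2((0, -3)) = 0
Stationarity residual: grad f(x) + sum_i lambda_i a_i = (2, 1)
  -> stationarity FAILS
Primal feasibility (all g_i <= 0): OK
Dual feasibility (all lambda_i >= 0): OK
Complementary slackness (lambda_i * g_i(x) = 0 for all i): OK

Verdict: the first failing condition is stationarity -> stat.

stat


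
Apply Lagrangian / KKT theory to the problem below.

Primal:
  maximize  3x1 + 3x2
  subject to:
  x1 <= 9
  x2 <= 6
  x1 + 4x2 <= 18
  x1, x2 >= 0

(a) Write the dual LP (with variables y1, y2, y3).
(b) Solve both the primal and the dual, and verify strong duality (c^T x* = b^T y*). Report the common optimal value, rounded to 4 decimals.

The standard primal-dual pair for 'max c^T x s.t. A x <= b, x >= 0' is:
  Dual:  min b^T y  s.t.  A^T y >= c,  y >= 0.

So the dual LP is:
  minimize  9y1 + 6y2 + 18y3
  subject to:
    y1 + y3 >= 3
    y2 + 4y3 >= 3
    y1, y2, y3 >= 0

Solving the primal: x* = (9, 2.25).
  primal value c^T x* = 33.75.
Solving the dual: y* = (2.25, 0, 0.75).
  dual value b^T y* = 33.75.
Strong duality: c^T x* = b^T y*. Confirmed.

33.75


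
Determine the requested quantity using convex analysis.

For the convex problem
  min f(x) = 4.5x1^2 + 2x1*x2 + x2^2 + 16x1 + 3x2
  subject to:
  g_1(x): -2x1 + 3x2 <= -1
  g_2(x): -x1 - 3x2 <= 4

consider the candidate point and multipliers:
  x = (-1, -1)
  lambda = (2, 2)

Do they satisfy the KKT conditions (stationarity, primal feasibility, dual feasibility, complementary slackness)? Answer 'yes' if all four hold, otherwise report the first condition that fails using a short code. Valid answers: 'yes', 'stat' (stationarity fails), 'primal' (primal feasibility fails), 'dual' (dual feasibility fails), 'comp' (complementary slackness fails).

Gradient of f: grad f(x) = Q x + c = (5, -1)
Constraint values g_i(x) = a_i^T x - b_i:
  g_1((-1, -1)) = 0
  g_2((-1, -1)) = 0
Stationarity residual: grad f(x) + sum_i lambda_i a_i = (-1, -1)
  -> stationarity FAILS
Primal feasibility (all g_i <= 0): OK
Dual feasibility (all lambda_i >= 0): OK
Complementary slackness (lambda_i * g_i(x) = 0 for all i): OK

Verdict: the first failing condition is stationarity -> stat.

stat


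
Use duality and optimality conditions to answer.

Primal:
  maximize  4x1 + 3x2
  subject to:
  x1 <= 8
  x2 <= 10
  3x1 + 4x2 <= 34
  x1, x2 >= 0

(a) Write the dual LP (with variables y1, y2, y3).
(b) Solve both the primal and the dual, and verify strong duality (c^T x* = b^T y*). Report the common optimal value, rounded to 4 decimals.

The standard primal-dual pair for 'max c^T x s.t. A x <= b, x >= 0' is:
  Dual:  min b^T y  s.t.  A^T y >= c,  y >= 0.

So the dual LP is:
  minimize  8y1 + 10y2 + 34y3
  subject to:
    y1 + 3y3 >= 4
    y2 + 4y3 >= 3
    y1, y2, y3 >= 0

Solving the primal: x* = (8, 2.5).
  primal value c^T x* = 39.5.
Solving the dual: y* = (1.75, 0, 0.75).
  dual value b^T y* = 39.5.
Strong duality: c^T x* = b^T y*. Confirmed.

39.5


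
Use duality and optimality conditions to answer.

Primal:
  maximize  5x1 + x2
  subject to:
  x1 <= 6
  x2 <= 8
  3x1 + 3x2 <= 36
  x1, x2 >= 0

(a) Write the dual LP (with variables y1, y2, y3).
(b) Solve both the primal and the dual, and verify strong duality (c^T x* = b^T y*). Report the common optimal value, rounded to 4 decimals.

The standard primal-dual pair for 'max c^T x s.t. A x <= b, x >= 0' is:
  Dual:  min b^T y  s.t.  A^T y >= c,  y >= 0.

So the dual LP is:
  minimize  6y1 + 8y2 + 36y3
  subject to:
    y1 + 3y3 >= 5
    y2 + 3y3 >= 1
    y1, y2, y3 >= 0

Solving the primal: x* = (6, 6).
  primal value c^T x* = 36.
Solving the dual: y* = (4, 0, 0.3333).
  dual value b^T y* = 36.
Strong duality: c^T x* = b^T y*. Confirmed.

36


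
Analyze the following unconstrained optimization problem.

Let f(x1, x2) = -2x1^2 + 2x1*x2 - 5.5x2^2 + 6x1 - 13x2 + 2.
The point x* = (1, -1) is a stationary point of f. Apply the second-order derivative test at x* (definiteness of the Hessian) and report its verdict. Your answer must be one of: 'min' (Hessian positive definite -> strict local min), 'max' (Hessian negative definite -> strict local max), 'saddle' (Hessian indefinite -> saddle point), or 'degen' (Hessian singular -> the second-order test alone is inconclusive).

Compute the Hessian H = grad^2 f:
  H = [[-4, 2], [2, -11]]
Verify stationarity: grad f(x*) = H x* + g = (0, 0).
Eigenvalues of H: -11.5311, -3.4689.
Both eigenvalues < 0, so H is negative definite -> x* is a strict local max.

max


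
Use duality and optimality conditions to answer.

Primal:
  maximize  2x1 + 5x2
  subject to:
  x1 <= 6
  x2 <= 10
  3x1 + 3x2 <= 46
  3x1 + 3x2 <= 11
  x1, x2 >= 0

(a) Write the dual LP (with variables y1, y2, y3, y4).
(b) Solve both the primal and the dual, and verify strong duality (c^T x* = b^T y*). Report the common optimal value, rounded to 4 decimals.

The standard primal-dual pair for 'max c^T x s.t. A x <= b, x >= 0' is:
  Dual:  min b^T y  s.t.  A^T y >= c,  y >= 0.

So the dual LP is:
  minimize  6y1 + 10y2 + 46y3 + 11y4
  subject to:
    y1 + 3y3 + 3y4 >= 2
    y2 + 3y3 + 3y4 >= 5
    y1, y2, y3, y4 >= 0

Solving the primal: x* = (0, 3.6667).
  primal value c^T x* = 18.3333.
Solving the dual: y* = (0, 0, 0, 1.6667).
  dual value b^T y* = 18.3333.
Strong duality: c^T x* = b^T y*. Confirmed.

18.3333


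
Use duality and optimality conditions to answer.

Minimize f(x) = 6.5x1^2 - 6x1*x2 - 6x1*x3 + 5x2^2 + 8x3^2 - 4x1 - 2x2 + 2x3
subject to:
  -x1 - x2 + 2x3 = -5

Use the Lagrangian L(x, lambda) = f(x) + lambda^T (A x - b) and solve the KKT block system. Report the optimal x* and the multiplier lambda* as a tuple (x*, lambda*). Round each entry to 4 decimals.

Form the Lagrangian:
  L(x, lambda) = (1/2) x^T Q x + c^T x + lambda^T (A x - b)
Stationarity (grad_x L = 0): Q x + c + A^T lambda = 0.
Primal feasibility: A x = b.

This gives the KKT block system:
  [ Q   A^T ] [ x     ]   [-c ]
  [ A    0  ] [ lambda ] = [ b ]

Solving the linear system:
  x*      = (1.6822, 2.1008, -0.6085)
  lambda* = (8.9147)
  f(x*)   = 16.2132

x* = (1.6822, 2.1008, -0.6085), lambda* = (8.9147)


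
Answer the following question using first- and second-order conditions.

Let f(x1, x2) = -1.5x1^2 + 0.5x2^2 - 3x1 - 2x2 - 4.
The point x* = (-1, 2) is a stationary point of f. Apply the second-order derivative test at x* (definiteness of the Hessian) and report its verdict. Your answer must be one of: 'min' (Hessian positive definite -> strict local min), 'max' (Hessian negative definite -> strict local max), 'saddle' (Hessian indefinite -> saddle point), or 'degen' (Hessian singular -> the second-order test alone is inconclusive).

Compute the Hessian H = grad^2 f:
  H = [[-3, 0], [0, 1]]
Verify stationarity: grad f(x*) = H x* + g = (0, 0).
Eigenvalues of H: -3, 1.
Eigenvalues have mixed signs, so H is indefinite -> x* is a saddle point.

saddle


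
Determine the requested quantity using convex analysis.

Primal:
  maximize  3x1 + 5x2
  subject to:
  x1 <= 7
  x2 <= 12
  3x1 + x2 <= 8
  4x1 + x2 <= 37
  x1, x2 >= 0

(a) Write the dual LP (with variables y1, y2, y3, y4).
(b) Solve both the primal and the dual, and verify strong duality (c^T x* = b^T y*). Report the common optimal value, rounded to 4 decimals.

The standard primal-dual pair for 'max c^T x s.t. A x <= b, x >= 0' is:
  Dual:  min b^T y  s.t.  A^T y >= c,  y >= 0.

So the dual LP is:
  minimize  7y1 + 12y2 + 8y3 + 37y4
  subject to:
    y1 + 3y3 + 4y4 >= 3
    y2 + y3 + y4 >= 5
    y1, y2, y3, y4 >= 0

Solving the primal: x* = (0, 8).
  primal value c^T x* = 40.
Solving the dual: y* = (0, 0, 5, 0).
  dual value b^T y* = 40.
Strong duality: c^T x* = b^T y*. Confirmed.

40


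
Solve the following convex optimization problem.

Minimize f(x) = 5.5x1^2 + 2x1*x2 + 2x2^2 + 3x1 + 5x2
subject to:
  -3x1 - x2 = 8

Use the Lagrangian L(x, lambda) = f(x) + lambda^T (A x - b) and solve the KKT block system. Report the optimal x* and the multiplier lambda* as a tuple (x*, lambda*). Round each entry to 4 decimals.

Form the Lagrangian:
  L(x, lambda) = (1/2) x^T Q x + c^T x + lambda^T (A x - b)
Stationarity (grad_x L = 0): Q x + c + A^T lambda = 0.
Primal feasibility: A x = b.

This gives the KKT block system:
  [ Q   A^T ] [ x     ]   [-c ]
  [ A    0  ] [ lambda ] = [ b ]

Solving the linear system:
  x*      = (-1.9429, -2.1714)
  lambda* = (-7.5714)
  f(x*)   = 21.9429

x* = (-1.9429, -2.1714), lambda* = (-7.5714)


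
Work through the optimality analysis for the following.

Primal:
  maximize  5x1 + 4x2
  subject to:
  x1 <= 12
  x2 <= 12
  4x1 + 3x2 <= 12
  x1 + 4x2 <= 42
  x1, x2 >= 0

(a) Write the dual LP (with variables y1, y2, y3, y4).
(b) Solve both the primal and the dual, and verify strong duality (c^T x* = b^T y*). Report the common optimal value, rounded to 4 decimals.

The standard primal-dual pair for 'max c^T x s.t. A x <= b, x >= 0' is:
  Dual:  min b^T y  s.t.  A^T y >= c,  y >= 0.

So the dual LP is:
  minimize  12y1 + 12y2 + 12y3 + 42y4
  subject to:
    y1 + 4y3 + y4 >= 5
    y2 + 3y3 + 4y4 >= 4
    y1, y2, y3, y4 >= 0

Solving the primal: x* = (0, 4).
  primal value c^T x* = 16.
Solving the dual: y* = (0, 0, 1.3333, 0).
  dual value b^T y* = 16.
Strong duality: c^T x* = b^T y*. Confirmed.

16


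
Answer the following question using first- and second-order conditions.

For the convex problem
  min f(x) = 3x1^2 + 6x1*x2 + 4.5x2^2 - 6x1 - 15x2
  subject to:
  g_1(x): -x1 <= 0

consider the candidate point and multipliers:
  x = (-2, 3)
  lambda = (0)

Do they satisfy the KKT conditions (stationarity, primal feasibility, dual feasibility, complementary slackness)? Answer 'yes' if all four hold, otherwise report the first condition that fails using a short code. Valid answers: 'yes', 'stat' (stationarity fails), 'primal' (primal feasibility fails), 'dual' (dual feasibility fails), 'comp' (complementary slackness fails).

Gradient of f: grad f(x) = Q x + c = (0, 0)
Constraint values g_i(x) = a_i^T x - b_i:
  g_1((-2, 3)) = 2
Stationarity residual: grad f(x) + sum_i lambda_i a_i = (0, 0)
  -> stationarity OK
Primal feasibility (all g_i <= 0): FAILS
Dual feasibility (all lambda_i >= 0): OK
Complementary slackness (lambda_i * g_i(x) = 0 for all i): OK

Verdict: the first failing condition is primal_feasibility -> primal.

primal
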